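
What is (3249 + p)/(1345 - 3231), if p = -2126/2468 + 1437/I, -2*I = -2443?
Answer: -9795586445/5685652532 ≈ -1.7229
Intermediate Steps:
I = 2443/2 (I = -½*(-2443) = 2443/2 ≈ 1221.5)
p = 949607/3014662 (p = -2126/2468 + 1437/(2443/2) = -2126*1/2468 + 1437*(2/2443) = -1063/1234 + 2874/2443 = 949607/3014662 ≈ 0.31500)
(3249 + p)/(1345 - 3231) = (3249 + 949607/3014662)/(1345 - 3231) = (9795586445/3014662)/(-1886) = (9795586445/3014662)*(-1/1886) = -9795586445/5685652532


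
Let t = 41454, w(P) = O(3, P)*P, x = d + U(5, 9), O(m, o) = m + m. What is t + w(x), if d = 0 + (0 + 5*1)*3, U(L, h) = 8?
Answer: 41592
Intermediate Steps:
O(m, o) = 2*m
d = 15 (d = 0 + (0 + 5)*3 = 0 + 5*3 = 0 + 15 = 15)
x = 23 (x = 15 + 8 = 23)
w(P) = 6*P (w(P) = (2*3)*P = 6*P)
t + w(x) = 41454 + 6*23 = 41454 + 138 = 41592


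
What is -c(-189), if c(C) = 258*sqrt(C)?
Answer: -774*I*sqrt(21) ≈ -3546.9*I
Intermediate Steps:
-c(-189) = -258*sqrt(-189) = -258*3*I*sqrt(21) = -774*I*sqrt(21)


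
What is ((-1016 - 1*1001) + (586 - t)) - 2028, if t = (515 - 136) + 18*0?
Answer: -3838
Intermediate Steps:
t = 379 (t = 379 + 0 = 379)
((-1016 - 1*1001) + (586 - t)) - 2028 = ((-1016 - 1*1001) + (586 - 1*379)) - 2028 = ((-1016 - 1001) + (586 - 379)) - 2028 = (-2017 + 207) - 2028 = -1810 - 2028 = -3838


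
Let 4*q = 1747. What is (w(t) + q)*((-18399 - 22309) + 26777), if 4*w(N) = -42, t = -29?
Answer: -23752355/4 ≈ -5.9381e+6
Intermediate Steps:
w(N) = -21/2 (w(N) = (¼)*(-42) = -21/2)
q = 1747/4 (q = (¼)*1747 = 1747/4 ≈ 436.75)
(w(t) + q)*((-18399 - 22309) + 26777) = (-21/2 + 1747/4)*((-18399 - 22309) + 26777) = 1705*(-40708 + 26777)/4 = (1705/4)*(-13931) = -23752355/4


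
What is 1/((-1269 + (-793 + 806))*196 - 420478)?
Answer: -1/666654 ≈ -1.5000e-6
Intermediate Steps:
1/((-1269 + (-793 + 806))*196 - 420478) = 1/((-1269 + 13)*196 - 420478) = 1/(-1256*196 - 420478) = 1/(-246176 - 420478) = 1/(-666654) = -1/666654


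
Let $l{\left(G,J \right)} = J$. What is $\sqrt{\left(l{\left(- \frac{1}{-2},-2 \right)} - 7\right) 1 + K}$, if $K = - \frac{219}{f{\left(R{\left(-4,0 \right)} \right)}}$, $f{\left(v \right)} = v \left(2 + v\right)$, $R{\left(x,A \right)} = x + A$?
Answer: $\frac{i \sqrt{582}}{4} \approx 6.0312 i$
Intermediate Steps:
$R{\left(x,A \right)} = A + x$
$K = - \frac{219}{8}$ ($K = - \frac{219}{\left(0 - 4\right) \left(2 + \left(0 - 4\right)\right)} = - \frac{219}{\left(-4\right) \left(2 - 4\right)} = - \frac{219}{\left(-4\right) \left(-2\right)} = - \frac{219}{8} \approx -27.375$)
$\sqrt{\left(l{\left(- \frac{1}{-2},-2 \right)} - 7\right) 1 + K} = \sqrt{\left(-2 - 7\right) 1 - \frac{219}{8}} = \sqrt{\left(-9\right) 1 - \frac{219}{8}} = \sqrt{-9 - \frac{219}{8}} = \sqrt{- \frac{291}{8}} = \frac{i \sqrt{582}}{4}$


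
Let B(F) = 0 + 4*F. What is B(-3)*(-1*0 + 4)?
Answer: -48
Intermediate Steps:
B(F) = 4*F
B(-3)*(-1*0 + 4) = (4*(-3))*(-1*0 + 4) = -12*(0 + 4) = -12*4 = -48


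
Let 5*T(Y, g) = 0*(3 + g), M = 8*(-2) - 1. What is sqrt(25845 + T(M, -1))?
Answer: sqrt(25845) ≈ 160.76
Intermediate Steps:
M = -17 (M = -16 - 1 = -17)
T(Y, g) = 0 (T(Y, g) = (0*(3 + g))/5 = (1/5)*0 = 0)
sqrt(25845 + T(M, -1)) = sqrt(25845 + 0) = sqrt(25845)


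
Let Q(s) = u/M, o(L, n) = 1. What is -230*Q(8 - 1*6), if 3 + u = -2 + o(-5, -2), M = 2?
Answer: 460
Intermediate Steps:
u = -4 (u = -3 + (-2 + 1) = -3 - 1 = -4)
Q(s) = -2 (Q(s) = -4/2 = -4*½ = -2)
-230*Q(8 - 1*6) = -230*(-2) = 460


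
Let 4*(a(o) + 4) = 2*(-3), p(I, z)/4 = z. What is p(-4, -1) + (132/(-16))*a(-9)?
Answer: 331/8 ≈ 41.375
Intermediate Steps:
p(I, z) = 4*z
a(o) = -11/2 (a(o) = -4 + (2*(-3))/4 = -4 + (1/4)*(-6) = -4 - 3/2 = -11/2)
p(-4, -1) + (132/(-16))*a(-9) = 4*(-1) + (132/(-16))*(-11/2) = -4 + (132*(-1/16))*(-11/2) = -4 - 33/4*(-11/2) = -4 + 363/8 = 331/8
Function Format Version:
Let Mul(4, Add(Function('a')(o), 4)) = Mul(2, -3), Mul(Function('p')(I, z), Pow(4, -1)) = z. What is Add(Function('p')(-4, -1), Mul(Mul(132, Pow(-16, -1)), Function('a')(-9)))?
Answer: Rational(331, 8) ≈ 41.375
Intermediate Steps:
Function('p')(I, z) = Mul(4, z)
Function('a')(o) = Rational(-11, 2) (Function('a')(o) = Add(-4, Mul(Rational(1, 4), Mul(2, -3))) = Add(-4, Mul(Rational(1, 4), -6)) = Add(-4, Rational(-3, 2)) = Rational(-11, 2))
Add(Function('p')(-4, -1), Mul(Mul(132, Pow(-16, -1)), Function('a')(-9))) = Add(Mul(4, -1), Mul(Mul(132, Pow(-16, -1)), Rational(-11, 2))) = Add(-4, Mul(Mul(132, Rational(-1, 16)), Rational(-11, 2))) = Add(-4, Mul(Rational(-33, 4), Rational(-11, 2))) = Add(-4, Rational(363, 8)) = Rational(331, 8)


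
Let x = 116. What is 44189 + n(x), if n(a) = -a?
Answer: 44073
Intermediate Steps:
44189 + n(x) = 44189 - 1*116 = 44189 - 116 = 44073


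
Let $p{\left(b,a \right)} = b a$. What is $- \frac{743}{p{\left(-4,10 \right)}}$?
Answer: $\frac{743}{40} \approx 18.575$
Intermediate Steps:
$p{\left(b,a \right)} = a b$
$- \frac{743}{p{\left(-4,10 \right)}} = - \frac{743}{10 \left(-4\right)} = - \frac{743}{-40} = \left(-743\right) \left(- \frac{1}{40}\right) = \frac{743}{40}$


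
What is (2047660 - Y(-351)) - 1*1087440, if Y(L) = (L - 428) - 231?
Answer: 961230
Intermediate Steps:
Y(L) = -659 + L (Y(L) = (-428 + L) - 231 = -659 + L)
(2047660 - Y(-351)) - 1*1087440 = (2047660 - (-659 - 351)) - 1*1087440 = (2047660 - 1*(-1010)) - 1087440 = (2047660 + 1010) - 1087440 = 2048670 - 1087440 = 961230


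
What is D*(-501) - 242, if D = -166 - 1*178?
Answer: 172102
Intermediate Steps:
D = -344 (D = -166 - 178 = -344)
D*(-501) - 242 = -344*(-501) - 242 = 172344 - 242 = 172102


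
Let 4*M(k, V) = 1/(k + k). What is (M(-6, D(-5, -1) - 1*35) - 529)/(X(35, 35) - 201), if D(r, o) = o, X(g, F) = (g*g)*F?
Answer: -25393/2048352 ≈ -0.012397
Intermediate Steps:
X(g, F) = F*g² (X(g, F) = g²*F = F*g²)
M(k, V) = 1/(8*k) (M(k, V) = 1/(4*(k + k)) = 1/(4*((2*k))) = (1/(2*k))/4 = 1/(8*k))
(M(-6, D(-5, -1) - 1*35) - 529)/(X(35, 35) - 201) = ((⅛)/(-6) - 529)/(35*35² - 201) = ((⅛)*(-⅙) - 529)/(35*1225 - 201) = (-1/48 - 529)/(42875 - 201) = -25393/48/42674 = -25393/48*1/42674 = -25393/2048352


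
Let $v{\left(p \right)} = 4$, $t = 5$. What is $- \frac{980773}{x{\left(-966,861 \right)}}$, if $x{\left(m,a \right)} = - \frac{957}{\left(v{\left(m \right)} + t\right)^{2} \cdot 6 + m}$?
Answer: $- \frac{156923680}{319} \approx -4.9192 \cdot 10^{5}$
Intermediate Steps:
$x{\left(m,a \right)} = - \frac{957}{486 + m}$ ($x{\left(m,a \right)} = - \frac{957}{\left(4 + 5\right)^{2} \cdot 6 + m} = - \frac{957}{9^{2} \cdot 6 + m} = - \frac{957}{81 \cdot 6 + m} = - \frac{957}{486 + m}$)
$- \frac{980773}{x{\left(-966,861 \right)}} = - \frac{980773}{\left(-957\right) \frac{1}{486 - 966}} = - \frac{980773}{\left(-957\right) \frac{1}{-480}} = - \frac{980773}{\left(-957\right) \left(- \frac{1}{480}\right)} = - \frac{980773}{\frac{319}{160}} = \left(-980773\right) \frac{160}{319} = - \frac{156923680}{319}$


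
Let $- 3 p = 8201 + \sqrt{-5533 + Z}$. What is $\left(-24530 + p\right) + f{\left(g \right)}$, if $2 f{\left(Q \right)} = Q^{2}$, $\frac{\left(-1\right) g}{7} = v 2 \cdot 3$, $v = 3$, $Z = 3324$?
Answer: $- \frac{57977}{3} - \frac{47 i}{3} \approx -19326.0 - 15.667 i$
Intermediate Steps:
$g = -126$ ($g = - 7 \cdot 3 \cdot 2 \cdot 3 = - 7 \cdot 6 \cdot 3 = \left(-7\right) 18 = -126$)
$f{\left(Q \right)} = \frac{Q^{2}}{2}$
$p = - \frac{8201}{3} - \frac{47 i}{3}$ ($p = - \frac{8201 + \sqrt{-5533 + 3324}}{3} = - \frac{8201 + \sqrt{-2209}}{3} = - \frac{8201 + 47 i}{3} = - \frac{8201}{3} - \frac{47 i}{3} \approx -2733.7 - 15.667 i$)
$\left(-24530 + p\right) + f{\left(g \right)} = \left(-24530 - \left(\frac{8201}{3} + \frac{47 i}{3}\right)\right) + \frac{\left(-126\right)^{2}}{2} = \left(- \frac{81791}{3} - \frac{47 i}{3}\right) + \frac{1}{2} \cdot 15876 = \left(- \frac{81791}{3} - \frac{47 i}{3}\right) + 7938 = - \frac{57977}{3} - \frac{47 i}{3}$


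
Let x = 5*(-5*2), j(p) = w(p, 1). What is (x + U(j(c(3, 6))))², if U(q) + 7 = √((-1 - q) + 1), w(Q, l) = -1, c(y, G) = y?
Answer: 3136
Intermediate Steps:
j(p) = -1
x = -50 (x = 5*(-10) = -50)
U(q) = -7 + √(-q) (U(q) = -7 + √((-1 - q) + 1) = -7 + √(-q))
(x + U(j(c(3, 6))))² = (-50 + (-7 + √(-1*(-1))))² = (-50 + (-7 + √1))² = (-50 + (-7 + 1))² = (-50 - 6)² = (-56)² = 3136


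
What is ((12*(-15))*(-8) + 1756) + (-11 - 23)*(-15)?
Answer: 3706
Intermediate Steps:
((12*(-15))*(-8) + 1756) + (-11 - 23)*(-15) = (-180*(-8) + 1756) - 34*(-15) = (1440 + 1756) + 510 = 3196 + 510 = 3706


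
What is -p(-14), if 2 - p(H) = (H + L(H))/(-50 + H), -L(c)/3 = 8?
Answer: -45/32 ≈ -1.4063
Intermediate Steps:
L(c) = -24 (L(c) = -3*8 = -24)
p(H) = 2 - (-24 + H)/(-50 + H) (p(H) = 2 - (H - 24)/(-50 + H) = 2 - (-24 + H)/(-50 + H))
-p(-14) = -(-76 - 14)/(-50 - 14) = -(-90)/(-64) = -(-1)*(-90)/64 = -1*45/32 = -45/32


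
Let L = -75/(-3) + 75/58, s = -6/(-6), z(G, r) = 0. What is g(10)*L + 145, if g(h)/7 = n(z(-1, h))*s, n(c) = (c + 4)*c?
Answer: 145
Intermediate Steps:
n(c) = c*(4 + c) (n(c) = (4 + c)*c = c*(4 + c))
s = 1 (s = -6*(-1/6) = 1)
g(h) = 0 (g(h) = 7*((0*(4 + 0))*1) = 7*((0*4)*1) = 7*(0*1) = 7*0 = 0)
L = 1525/58 (L = -75*(-1/3) + 75*(1/58) = 25 + 75/58 = 1525/58 ≈ 26.293)
g(10)*L + 145 = 0*(1525/58) + 145 = 0 + 145 = 145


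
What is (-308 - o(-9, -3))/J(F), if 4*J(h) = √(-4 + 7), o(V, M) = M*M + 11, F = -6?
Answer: -1312*√3/3 ≈ -757.48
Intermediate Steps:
o(V, M) = 11 + M² (o(V, M) = M² + 11 = 11 + M²)
J(h) = √3/4 (J(h) = √(-4 + 7)/4 = √3/4)
(-308 - o(-9, -3))/J(F) = (-308 - (11 + (-3)²))/((√3/4)) = (-308 - (11 + 9))*(4*√3/3) = (-308 - 1*20)*(4*√3/3) = (-308 - 20)*(4*√3/3) = -1312*√3/3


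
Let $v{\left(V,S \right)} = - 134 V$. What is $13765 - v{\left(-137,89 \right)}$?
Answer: $-4593$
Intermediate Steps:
$13765 - v{\left(-137,89 \right)} = 13765 - \left(-134\right) \left(-137\right) = 13765 - 18358 = -4593$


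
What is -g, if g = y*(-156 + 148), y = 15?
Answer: 120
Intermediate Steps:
g = -120 (g = 15*(-156 + 148) = 15*(-8) = -120)
-g = -1*(-120) = 120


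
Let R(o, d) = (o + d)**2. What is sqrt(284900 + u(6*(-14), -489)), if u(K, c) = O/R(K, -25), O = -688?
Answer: 2*sqrt(846224053)/109 ≈ 533.76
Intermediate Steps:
R(o, d) = (d + o)**2
u(K, c) = -688/(-25 + K)**2
sqrt(284900 + u(6*(-14), -489)) = sqrt(284900 - 688/(-25 + 6*(-14))**2) = sqrt(284900 - 688/(-25 - 84)**2) = sqrt(284900 - 688/(-109)**2) = sqrt(284900 - 688*1/11881) = sqrt(284900 - 688/11881) = sqrt(3384896212/11881) = 2*sqrt(846224053)/109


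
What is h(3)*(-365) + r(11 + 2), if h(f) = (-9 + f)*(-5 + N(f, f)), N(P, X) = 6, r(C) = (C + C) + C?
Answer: 2229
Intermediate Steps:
r(C) = 3*C (r(C) = 2*C + C = 3*C)
h(f) = -9 + f (h(f) = (-9 + f)*(-5 + 6) = (-9 + f)*1 = -9 + f)
h(3)*(-365) + r(11 + 2) = (-9 + 3)*(-365) + 3*(11 + 2) = -6*(-365) + 3*13 = 2190 + 39 = 2229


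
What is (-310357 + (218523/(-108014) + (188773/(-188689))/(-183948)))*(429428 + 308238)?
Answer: -214578326525845907830410035/937263514018602 ≈ -2.2894e+11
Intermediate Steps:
(-310357 + (218523/(-108014) + (188773/(-188689))/(-183948)))*(429428 + 308238) = (-310357 + (218523*(-1/108014) + (188773*(-1/188689))*(-1/183948)))*737666 = (-310357 + (-218523/108014 - 188773/188689*(-1/183948)))*737666 = (-310357 + (-218523/108014 + 188773/34708964172))*737666 = (-310357 - 3792343293815567/1874527028037204)*737666 = -581776377183836337395/1874527028037204*737666 = -214578326525845907830410035/937263514018602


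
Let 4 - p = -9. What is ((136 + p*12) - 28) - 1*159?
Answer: 105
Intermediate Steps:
p = 13 (p = 4 - 1*(-9) = 4 + 9 = 13)
((136 + p*12) - 28) - 1*159 = ((136 + 13*12) - 28) - 1*159 = ((136 + 156) - 28) - 159 = (292 - 28) - 159 = 264 - 159 = 105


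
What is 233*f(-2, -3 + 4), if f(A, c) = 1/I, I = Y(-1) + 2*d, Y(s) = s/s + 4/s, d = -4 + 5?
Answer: -233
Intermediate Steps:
d = 1
Y(s) = 1 + 4/s
I = -1 (I = (4 - 1)/(-1) + 2*1 = -1*3 + 2 = -3 + 2 = -1)
f(A, c) = -1 (f(A, c) = 1/(-1) = -1)
233*f(-2, -3 + 4) = 233*(-1) = -233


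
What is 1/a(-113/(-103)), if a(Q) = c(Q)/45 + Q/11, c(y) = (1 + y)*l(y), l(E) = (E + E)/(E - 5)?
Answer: 379555/27911 ≈ 13.599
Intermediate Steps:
l(E) = 2*E/(-5 + E) (l(E) = (2*E)/(-5 + E) = 2*E/(-5 + E))
c(y) = 2*y*(1 + y)/(-5 + y) (c(y) = (1 + y)*(2*y/(-5 + y)) = 2*y*(1 + y)/(-5 + y))
a(Q) = Q/11 + 2*Q*(1 + Q)/(45*(-5 + Q)) (a(Q) = (2*Q*(1 + Q)/(-5 + Q))/45 + Q/11 = (2*Q*(1 + Q)/(-5 + Q))*(1/45) + Q*(1/11) = 2*Q*(1 + Q)/(45*(-5 + Q)) + Q/11 = Q/11 + 2*Q*(1 + Q)/(45*(-5 + Q)))
1/a(-113/(-103)) = 1/((-113/(-103))*(-203 + 67*(-113/(-103)))/(495*(-5 - 113/(-103)))) = 1/((-113*(-1/103))*(-203 + 67*(-113*(-1/103)))/(495*(-5 - 113*(-1/103)))) = 1/((1/495)*(113/103)*(-203 + 67*(113/103))/(-5 + 113/103)) = 1/((1/495)*(113/103)*(-203 + 7571/103)/(-402/103)) = 1/((1/495)*(113/103)*(-103/402)*(-13338/103)) = 1/(27911/379555) = 379555/27911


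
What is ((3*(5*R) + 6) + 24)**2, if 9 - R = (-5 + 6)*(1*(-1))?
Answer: 32400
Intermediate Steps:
R = 10 (R = 9 - (-5 + 6)*1*(-1) = 9 - (-1) = 9 - 1*(-1) = 9 + 1 = 10)
((3*(5*R) + 6) + 24)**2 = ((3*(5*10) + 6) + 24)**2 = ((3*50 + 6) + 24)**2 = ((150 + 6) + 24)**2 = (156 + 24)**2 = 180**2 = 32400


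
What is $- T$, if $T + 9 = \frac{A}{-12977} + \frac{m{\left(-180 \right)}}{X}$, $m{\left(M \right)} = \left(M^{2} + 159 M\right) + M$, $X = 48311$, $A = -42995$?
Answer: $\frac{3518537978}{626931847} \approx 5.6123$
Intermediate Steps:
$m{\left(M \right)} = M^{2} + 160 M$
$T = - \frac{3518537978}{626931847}$ ($T = -9 + \left(- \frac{42995}{-12977} + \frac{\left(-180\right) \left(160 - 180\right)}{48311}\right) = -9 + \left(\left(-42995\right) \left(- \frac{1}{12977}\right) + \left(-180\right) \left(-20\right) \frac{1}{48311}\right) = -9 + \left(\frac{42995}{12977} + 3600 \cdot \frac{1}{48311}\right) = -9 + \left(\frac{42995}{12977} + \frac{3600}{48311}\right) = -9 + \frac{2123848645}{626931847} = - \frac{3518537978}{626931847} \approx -5.6123$)
$- T = \left(-1\right) \left(- \frac{3518537978}{626931847}\right) = \frac{3518537978}{626931847}$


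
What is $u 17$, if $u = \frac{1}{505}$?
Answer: $\frac{17}{505} \approx 0.033663$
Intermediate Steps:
$u = \frac{1}{505} \approx 0.0019802$
$u 17 = \frac{1}{505} \cdot 17 = \frac{17}{505}$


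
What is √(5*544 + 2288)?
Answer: 4*√313 ≈ 70.767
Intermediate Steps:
√(5*544 + 2288) = √(2720 + 2288) = √5008 = 4*√313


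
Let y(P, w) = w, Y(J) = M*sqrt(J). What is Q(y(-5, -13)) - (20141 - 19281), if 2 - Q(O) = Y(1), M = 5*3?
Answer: -873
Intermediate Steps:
M = 15
Y(J) = 15*sqrt(J)
Q(O) = -13 (Q(O) = 2 - 15*sqrt(1) = 2 - 15 = -13)
Q(y(-5, -13)) - (20141 - 19281) = -13 - (20141 - 19281) = -13 - 1*860 = -13 - 860 = -873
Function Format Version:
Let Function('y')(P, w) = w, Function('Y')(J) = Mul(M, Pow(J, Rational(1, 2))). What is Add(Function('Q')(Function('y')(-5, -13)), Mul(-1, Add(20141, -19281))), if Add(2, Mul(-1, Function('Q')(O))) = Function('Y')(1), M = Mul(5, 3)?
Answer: -873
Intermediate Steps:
M = 15
Function('Y')(J) = Mul(15, Pow(J, Rational(1, 2)))
Function('Q')(O) = -13 (Function('Q')(O) = Add(2, Mul(-1, Mul(15, Pow(1, Rational(1, 2))))) = Add(2, Mul(-1, Mul(15, 1))) = Add(2, Mul(-1, 15)) = Add(2, -15) = -13)
Add(Function('Q')(Function('y')(-5, -13)), Mul(-1, Add(20141, -19281))) = Add(-13, Mul(-1, Add(20141, -19281))) = Add(-13, Mul(-1, 860)) = Add(-13, -860) = -873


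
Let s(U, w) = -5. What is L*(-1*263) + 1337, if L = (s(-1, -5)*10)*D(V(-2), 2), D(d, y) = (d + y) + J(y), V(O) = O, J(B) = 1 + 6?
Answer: 93387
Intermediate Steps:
J(B) = 7
D(d, y) = 7 + d + y (D(d, y) = (d + y) + 7 = 7 + d + y)
L = -350 (L = (-5*10)*(7 - 2 + 2) = -50*7 = -350)
L*(-1*263) + 1337 = -(-350)*263 + 1337 = -350*(-263) + 1337 = 92050 + 1337 = 93387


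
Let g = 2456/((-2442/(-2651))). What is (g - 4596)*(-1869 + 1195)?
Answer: 144376192/111 ≈ 1.3007e+6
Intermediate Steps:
g = 295948/111 (g = 2456/((-2442*(-1/2651))) = 2456/(222/241) = 2456*(241/222) = 295948/111 ≈ 2666.2)
(g - 4596)*(-1869 + 1195) = (295948/111 - 4596)*(-1869 + 1195) = -214208/111*(-674) = 144376192/111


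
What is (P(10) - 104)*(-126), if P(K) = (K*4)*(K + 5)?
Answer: -62496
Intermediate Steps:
P(K) = 4*K*(5 + K) (P(K) = (4*K)*(5 + K) = 4*K*(5 + K))
(P(10) - 104)*(-126) = (4*10*(5 + 10) - 104)*(-126) = (4*10*15 - 104)*(-126) = (600 - 104)*(-126) = 496*(-126) = -62496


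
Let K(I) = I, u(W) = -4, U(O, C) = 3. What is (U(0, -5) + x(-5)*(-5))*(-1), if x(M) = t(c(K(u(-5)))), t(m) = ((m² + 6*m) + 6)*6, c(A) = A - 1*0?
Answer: -63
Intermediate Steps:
c(A) = A (c(A) = A + 0 = A)
t(m) = 36 + 6*m² + 36*m (t(m) = (6 + m² + 6*m)*6 = 36 + 6*m² + 36*m)
x(M) = -12 (x(M) = 36 + 6*(-4)² + 36*(-4) = 36 + 6*16 - 144 = 36 + 96 - 144 = -12)
(U(0, -5) + x(-5)*(-5))*(-1) = (3 - 12*(-5))*(-1) = (3 + 60)*(-1) = 63*(-1) = -63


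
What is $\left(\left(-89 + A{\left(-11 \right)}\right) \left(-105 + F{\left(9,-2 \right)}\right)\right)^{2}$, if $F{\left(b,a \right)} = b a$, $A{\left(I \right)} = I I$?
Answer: $15492096$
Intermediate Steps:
$A{\left(I \right)} = I^{2}$
$F{\left(b,a \right)} = a b$
$\left(\left(-89 + A{\left(-11 \right)}\right) \left(-105 + F{\left(9,-2 \right)}\right)\right)^{2} = \left(\left(-89 + \left(-11\right)^{2}\right) \left(-105 - 18\right)\right)^{2} = \left(\left(-89 + 121\right) \left(-105 - 18\right)\right)^{2} = \left(32 \left(-123\right)\right)^{2} = \left(-3936\right)^{2} = 15492096$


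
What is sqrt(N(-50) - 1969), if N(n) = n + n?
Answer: I*sqrt(2069) ≈ 45.486*I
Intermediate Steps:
N(n) = 2*n
sqrt(N(-50) - 1969) = sqrt(2*(-50) - 1969) = sqrt(-100 - 1969) = sqrt(-2069) = I*sqrt(2069)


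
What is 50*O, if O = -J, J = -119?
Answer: 5950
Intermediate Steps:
O = 119 (O = -1*(-119) = 119)
50*O = 50*119 = 5950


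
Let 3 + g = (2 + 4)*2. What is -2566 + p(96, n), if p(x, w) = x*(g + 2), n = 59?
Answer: -1510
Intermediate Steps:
g = 9 (g = -3 + (2 + 4)*2 = -3 + 6*2 = -3 + 12 = 9)
p(x, w) = 11*x (p(x, w) = x*(9 + 2) = x*11 = 11*x)
-2566 + p(96, n) = -2566 + 11*96 = -2566 + 1056 = -1510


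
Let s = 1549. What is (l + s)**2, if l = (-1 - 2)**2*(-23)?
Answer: 1800964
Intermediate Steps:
l = -207 (l = (-3)**2*(-23) = 9*(-23) = -207)
(l + s)**2 = (-207 + 1549)**2 = 1342**2 = 1800964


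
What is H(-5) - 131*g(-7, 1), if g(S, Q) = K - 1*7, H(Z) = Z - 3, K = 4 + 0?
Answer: 385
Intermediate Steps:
K = 4
H(Z) = -3 + Z
g(S, Q) = -3 (g(S, Q) = 4 - 1*7 = 4 - 7 = -3)
H(-5) - 131*g(-7, 1) = (-3 - 5) - 131*(-3) = -8 + 393 = 385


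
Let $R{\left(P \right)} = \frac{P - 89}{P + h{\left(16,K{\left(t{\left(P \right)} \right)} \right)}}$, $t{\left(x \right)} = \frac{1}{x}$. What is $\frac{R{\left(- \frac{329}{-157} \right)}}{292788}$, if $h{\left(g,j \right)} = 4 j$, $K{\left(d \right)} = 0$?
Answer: $- \frac{379}{2675757} \approx -0.00014164$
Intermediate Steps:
$R{\left(P \right)} = \frac{-89 + P}{P}$ ($R{\left(P \right)} = \frac{P - 89}{P + 4 \cdot 0} = \frac{-89 + P}{P + 0} = \frac{-89 + P}{P}$)
$\frac{R{\left(- \frac{329}{-157} \right)}}{292788} = \frac{\frac{1}{\left(-329\right) \frac{1}{-157}} \left(-89 - \frac{329}{-157}\right)}{292788} = \frac{-89 - - \frac{329}{157}}{\left(-329\right) \left(- \frac{1}{157}\right)} \frac{1}{292788} = \frac{-89 + \frac{329}{157}}{\frac{329}{157}} \cdot \frac{1}{292788} = \frac{157}{329} \left(- \frac{13644}{157}\right) \frac{1}{292788} = \left(- \frac{13644}{329}\right) \frac{1}{292788} = - \frac{379}{2675757}$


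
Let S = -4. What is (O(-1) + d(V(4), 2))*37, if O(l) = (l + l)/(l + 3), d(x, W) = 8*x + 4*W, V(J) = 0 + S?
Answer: -925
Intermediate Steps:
V(J) = -4 (V(J) = 0 - 4 = -4)
d(x, W) = 4*W + 8*x
O(l) = 2*l/(3 + l) (O(l) = (2*l)/(3 + l) = 2*l/(3 + l))
(O(-1) + d(V(4), 2))*37 = (2*(-1)/(3 - 1) + (4*2 + 8*(-4)))*37 = (2*(-1)/2 + (8 - 32))*37 = (2*(-1)*(½) - 24)*37 = (-1 - 24)*37 = -25*37 = -925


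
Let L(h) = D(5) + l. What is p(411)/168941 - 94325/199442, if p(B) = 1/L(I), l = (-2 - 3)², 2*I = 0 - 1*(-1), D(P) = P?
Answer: -119515148827/252704481915 ≈ -0.47294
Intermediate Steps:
I = ½ (I = (0 - 1*(-1))/2 = (0 + 1)/2 = (½)*1 = ½ ≈ 0.50000)
l = 25 (l = (-5)² = 25)
L(h) = 30 (L(h) = 5 + 25 = 30)
p(B) = 1/30
p(411)/168941 - 94325/199442 = (1/30)/168941 - 94325/199442 = (1/30)*(1/168941) - 94325*1/199442 = 1/5068230 - 94325/199442 = -119515148827/252704481915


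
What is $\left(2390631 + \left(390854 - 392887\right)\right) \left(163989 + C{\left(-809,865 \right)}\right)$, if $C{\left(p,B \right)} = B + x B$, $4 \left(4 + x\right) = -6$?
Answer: $382406179707$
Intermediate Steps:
$x = - \frac{11}{2}$ ($x = -4 + \frac{1}{4} \left(-6\right) = -4 - \frac{3}{2} = - \frac{11}{2} \approx -5.5$)
$C{\left(p,B \right)} = - \frac{9 B}{2}$ ($C{\left(p,B \right)} = B - \frac{11 B}{2} = - \frac{9 B}{2}$)
$\left(2390631 + \left(390854 - 392887\right)\right) \left(163989 + C{\left(-809,865 \right)}\right) = \left(2390631 + \left(390854 - 392887\right)\right) \left(163989 - \frac{7785}{2}\right) = \left(2390631 - 2033\right) \frac{320193}{2} = 2388598 \cdot \frac{320193}{2} = 382406179707$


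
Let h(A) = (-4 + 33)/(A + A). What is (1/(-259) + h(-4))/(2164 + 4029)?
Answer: -7519/12831896 ≈ -0.00058596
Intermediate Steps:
h(A) = 29/(2*A) (h(A) = 29/((2*A)) = 29*(1/(2*A)) = 29/(2*A))
(1/(-259) + h(-4))/(2164 + 4029) = (1/(-259) + (29/2)/(-4))/(2164 + 4029) = (-1/259 + (29/2)*(-¼))/6193 = (-1/259 - 29/8)*(1/6193) = -7519/2072*1/6193 = -7519/12831896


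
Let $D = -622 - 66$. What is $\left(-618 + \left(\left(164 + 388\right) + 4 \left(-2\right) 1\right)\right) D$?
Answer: $50912$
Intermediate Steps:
$D = -688$ ($D = -622 - 66 = -688$)
$\left(-618 + \left(\left(164 + 388\right) + 4 \left(-2\right) 1\right)\right) D = \left(-618 + \left(\left(164 + 388\right) + 4 \left(-2\right) 1\right)\right) \left(-688\right) = \left(-618 + \left(552 - 8\right)\right) \left(-688\right) = \left(-618 + 544\right) \left(-688\right) = \left(-74\right) \left(-688\right) = 50912$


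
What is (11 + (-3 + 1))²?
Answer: 81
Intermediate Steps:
(11 + (-3 + 1))² = (11 - 2)² = 9² = 81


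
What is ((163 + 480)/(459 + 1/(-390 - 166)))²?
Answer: 127811970064/65128571209 ≈ 1.9625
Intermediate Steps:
((163 + 480)/(459 + 1/(-390 - 166)))² = (643/(459 + 1/(-556)))² = (643/(459 - 1/556))² = (643/(255203/556))² = (643*(556/255203))² = (357508/255203)² = 127811970064/65128571209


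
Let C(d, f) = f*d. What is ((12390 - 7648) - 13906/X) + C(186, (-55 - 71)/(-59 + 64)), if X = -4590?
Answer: 7807/135 ≈ 57.830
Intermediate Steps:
C(d, f) = d*f
((12390 - 7648) - 13906/X) + C(186, (-55 - 71)/(-59 + 64)) = ((12390 - 7648) - 13906/(-4590)) + 186*((-55 - 71)/(-59 + 64)) = (4742 - 13906*(-1/4590)) + 186*(-126/5) = (4742 + 409/135) + 186*(-126*1/5) = 640579/135 + 186*(-126/5) = 640579/135 - 23436/5 = 7807/135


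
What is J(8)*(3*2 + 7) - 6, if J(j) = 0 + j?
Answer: 98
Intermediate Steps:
J(j) = j
J(8)*(3*2 + 7) - 6 = 8*(3*2 + 7) - 6 = 8*(6 + 7) - 6 = 8*13 - 6 = 104 - 6 = 98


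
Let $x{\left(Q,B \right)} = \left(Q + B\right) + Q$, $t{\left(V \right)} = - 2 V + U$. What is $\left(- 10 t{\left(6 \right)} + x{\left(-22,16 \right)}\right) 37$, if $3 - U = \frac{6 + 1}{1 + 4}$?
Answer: $2812$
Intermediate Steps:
$U = \frac{8}{5}$ ($U = 3 - \frac{6 + 1}{1 + 4} = 3 - \frac{7}{5} = \frac{8}{5} \approx 1.6$)
$t{\left(V \right)} = \frac{8}{5} - 2 V$ ($t{\left(V \right)} = - 2 V + \frac{8}{5} = \frac{8}{5} - 2 V$)
$x{\left(Q,B \right)} = B + 2 Q$ ($x{\left(Q,B \right)} = \left(B + Q\right) + Q = B + 2 Q$)
$\left(- 10 t{\left(6 \right)} + x{\left(-22,16 \right)}\right) 37 = \left(- 10 \left(\frac{8}{5} - 12\right) + \left(16 + 2 \left(-22\right)\right)\right) 37 = \left(- 10 \left(\frac{8}{5} - 12\right) + \left(16 - 44\right)\right) 37 = \left(\left(-10\right) \left(- \frac{52}{5}\right) - 28\right) 37 = \left(104 - 28\right) 37 = 76 \cdot 37 = 2812$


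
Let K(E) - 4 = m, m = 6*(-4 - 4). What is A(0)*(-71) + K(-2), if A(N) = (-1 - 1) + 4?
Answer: -186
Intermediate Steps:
A(N) = 2 (A(N) = -2 + 4 = 2)
m = -48 (m = 6*(-8) = -48)
K(E) = -44 (K(E) = 4 - 48 = -44)
A(0)*(-71) + K(-2) = 2*(-71) - 44 = -142 - 44 = -186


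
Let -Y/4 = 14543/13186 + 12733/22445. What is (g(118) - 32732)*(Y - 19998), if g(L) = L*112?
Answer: 57773026864354816/147979885 ≈ 3.9041e+8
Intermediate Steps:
g(L) = 112*L
Y = -988629946/147979885 (Y = -4*(14543/13186 + 12733/22445) = -4*494314973/295959770 = -988629946/147979885 ≈ -6.6808)
(g(118) - 32732)*(Y - 19998) = (112*118 - 32732)*(-988629946/147979885 - 19998) = (13216 - 32732)*(-2960290370176/147979885) = -19516*(-2960290370176/147979885) = 57773026864354816/147979885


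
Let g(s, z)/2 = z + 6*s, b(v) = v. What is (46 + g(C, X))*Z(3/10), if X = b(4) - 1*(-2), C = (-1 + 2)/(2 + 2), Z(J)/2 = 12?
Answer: 1464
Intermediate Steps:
Z(J) = 24 (Z(J) = 2*12 = 24)
C = ¼ (C = 1/4 = 1*(¼) = ¼ ≈ 0.25000)
X = 6 (X = 4 - 1*(-2) = 4 + 2 = 6)
g(s, z) = 2*z + 12*s (g(s, z) = 2*(z + 6*s) = 2*z + 12*s)
(46 + g(C, X))*Z(3/10) = (46 + (2*6 + 12*(¼)))*24 = (46 + (12 + 3))*24 = (46 + 15)*24 = 61*24 = 1464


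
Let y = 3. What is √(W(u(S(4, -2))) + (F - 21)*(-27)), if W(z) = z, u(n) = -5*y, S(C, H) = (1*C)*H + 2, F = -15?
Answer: √957 ≈ 30.935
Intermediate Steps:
S(C, H) = 2 + C*H (S(C, H) = C*H + 2 = 2 + C*H)
u(n) = -15 (u(n) = -5*3 = -15)
√(W(u(S(4, -2))) + (F - 21)*(-27)) = √(-15 + (-15 - 21)*(-27)) = √(-15 - 36*(-27)) = √(-15 + 972) = √957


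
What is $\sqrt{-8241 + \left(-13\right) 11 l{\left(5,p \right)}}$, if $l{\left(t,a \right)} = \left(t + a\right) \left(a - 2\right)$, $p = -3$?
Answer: $7 i \sqrt{139} \approx 82.529 i$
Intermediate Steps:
$l{\left(t,a \right)} = \left(-2 + a\right) \left(a + t\right)$ ($l{\left(t,a \right)} = \left(a + t\right) \left(-2 + a\right) = \left(-2 + a\right) \left(a + t\right)$)
$\sqrt{-8241 + \left(-13\right) 11 l{\left(5,p \right)}} = \sqrt{-8241 + \left(-13\right) 11 \left(\left(-3\right)^{2} - -6 - 10 - 15\right)} = \sqrt{-8241 - 143 \left(9 + 6 - 10 - 15\right)} = \sqrt{-8241 - -1430} = \sqrt{-8241 + 1430} = \sqrt{-6811} = 7 i \sqrt{139}$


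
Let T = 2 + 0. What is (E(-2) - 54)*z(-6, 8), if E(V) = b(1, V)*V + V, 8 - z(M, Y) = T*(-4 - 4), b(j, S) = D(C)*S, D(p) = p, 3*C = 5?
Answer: -1184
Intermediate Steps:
C = 5/3 (C = (⅓)*5 = 5/3 ≈ 1.6667)
T = 2
b(j, S) = 5*S/3
z(M, Y) = 24 (z(M, Y) = 8 - 2*(-4 - 4) = 8 - 2*(-8) = 8 - 1*(-16) = 8 + 16 = 24)
E(V) = V + 5*V²/3 (E(V) = (5*V/3)*V + V = 5*V²/3 + V = V + 5*V²/3)
(E(-2) - 54)*z(-6, 8) = ((⅓)*(-2)*(3 + 5*(-2)) - 54)*24 = ((⅓)*(-2)*(3 - 10) - 54)*24 = ((⅓)*(-2)*(-7) - 54)*24 = (14/3 - 54)*24 = -148/3*24 = -1184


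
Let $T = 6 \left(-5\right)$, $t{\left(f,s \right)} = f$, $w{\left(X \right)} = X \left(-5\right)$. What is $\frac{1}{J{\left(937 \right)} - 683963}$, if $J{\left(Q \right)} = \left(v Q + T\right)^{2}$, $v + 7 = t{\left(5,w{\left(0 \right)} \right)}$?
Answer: $\frac{1}{2941253} \approx 3.3999 \cdot 10^{-7}$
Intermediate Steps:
$w{\left(X \right)} = - 5 X$
$T = -30$
$v = -2$ ($v = -7 + 5 = -2$)
$J{\left(Q \right)} = \left(-30 - 2 Q\right)^{2}$ ($J{\left(Q \right)} = \left(- 2 Q - 30\right)^{2} = \left(-30 - 2 Q\right)^{2}$)
$\frac{1}{J{\left(937 \right)} - 683963} = \frac{1}{4 \left(15 + 937\right)^{2} - 683963} = \frac{1}{4 \cdot 952^{2} - 683963} = \frac{1}{4 \cdot 906304 - 683963} = \frac{1}{3625216 - 683963} = \frac{1}{2941253}$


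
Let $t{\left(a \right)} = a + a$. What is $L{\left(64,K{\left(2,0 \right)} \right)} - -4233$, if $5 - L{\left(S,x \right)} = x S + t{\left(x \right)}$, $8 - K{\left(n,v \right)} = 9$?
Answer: $4304$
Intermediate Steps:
$t{\left(a \right)} = 2 a$
$K{\left(n,v \right)} = -1$ ($K{\left(n,v \right)} = 8 - 9 = -1$)
$L{\left(S,x \right)} = 5 - 2 x - S x$ ($L{\left(S,x \right)} = 5 - \left(x S + 2 x\right) = 5 - \left(S x + 2 x\right) = 5 - \left(2 x + S x\right) = 5 - 2 x - S x$)
$L{\left(64,K{\left(2,0 \right)} \right)} - -4233 = \left(5 - -2 - 64 \left(-1\right)\right) - -4233 = \left(5 + 2 + 64\right) + 4233 = 71 + 4233 = 4304$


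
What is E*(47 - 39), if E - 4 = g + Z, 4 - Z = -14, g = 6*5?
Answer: 416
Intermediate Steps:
g = 30
Z = 18 (Z = 4 - 1*(-14) = 4 + 14 = 18)
E = 52 (E = 4 + (30 + 18) = 4 + 48 = 52)
E*(47 - 39) = 52*(47 - 39) = 52*8 = 416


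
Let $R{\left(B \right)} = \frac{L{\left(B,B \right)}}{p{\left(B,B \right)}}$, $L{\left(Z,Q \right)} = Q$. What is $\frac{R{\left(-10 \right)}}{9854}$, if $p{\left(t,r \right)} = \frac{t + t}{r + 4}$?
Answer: $- \frac{3}{9854} \approx -0.00030444$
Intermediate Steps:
$p{\left(t,r \right)} = \frac{2 t}{4 + r}$
$R{\left(B \right)} = 2 + \frac{B}{2}$ ($R{\left(B \right)} = \frac{B}{2 B \frac{1}{4 + B}} = B \frac{4 + B}{2 B} = 2 + \frac{B}{2}$)
$\frac{R{\left(-10 \right)}}{9854} = \frac{2 + \frac{1}{2} \left(-10\right)}{9854} = \left(2 - 5\right) \frac{1}{9854} = \left(-3\right) \frac{1}{9854} = - \frac{3}{9854}$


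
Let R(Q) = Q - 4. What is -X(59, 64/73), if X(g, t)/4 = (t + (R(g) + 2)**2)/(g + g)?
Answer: -474482/4307 ≈ -110.17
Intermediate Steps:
R(Q) = -4 + Q
X(g, t) = 2*(t + (-2 + g)**2)/g (X(g, t) = 4*((t + ((-4 + g) + 2)**2)/(g + g)) = 4*((t + (-2 + g)**2)/((2*g))) = 4*((t + (-2 + g)**2)*(1/(2*g))) = 4*((t + (-2 + g)**2)/(2*g)) = 2*(t + (-2 + g)**2)/g)
-X(59, 64/73) = -2*(64/73 + (-2 + 59)**2)/59 = -2*(64*(1/73) + 57**2)/59 = -2*(64/73 + 3249)/59 = -2*237241/(59*73) = -1*474482/4307 = -474482/4307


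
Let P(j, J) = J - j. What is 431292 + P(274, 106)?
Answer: 431124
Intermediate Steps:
431292 + P(274, 106) = 431292 + (106 - 1*274) = 431292 + (106 - 274) = 431292 - 168 = 431124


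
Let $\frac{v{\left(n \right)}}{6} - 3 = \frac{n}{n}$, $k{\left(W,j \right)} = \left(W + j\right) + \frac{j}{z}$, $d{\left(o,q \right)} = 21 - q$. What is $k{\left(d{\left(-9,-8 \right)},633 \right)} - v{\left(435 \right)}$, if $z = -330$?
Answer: $\frac{69969}{110} \approx 636.08$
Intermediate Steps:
$k{\left(W,j \right)} = W + \frac{329 j}{330}$ ($k{\left(W,j \right)} = \left(W + j\right) + \frac{j}{-330} = \left(W + j\right) + j \left(- \frac{1}{330}\right) = \left(W + j\right) - \frac{j}{330} = W + \frac{329 j}{330}$)
$v{\left(n \right)} = 24$ ($v{\left(n \right)} = 18 + 6 \frac{n}{n} = 18 + 6 \cdot 1 = 18 + 6 = 24$)
$k{\left(d{\left(-9,-8 \right)},633 \right)} - v{\left(435 \right)} = \left(\left(21 - -8\right) + \frac{329}{330} \cdot 633\right) - 24 = \left(\left(21 + 8\right) + \frac{69419}{110}\right) - 24 = \left(29 + \frac{69419}{110}\right) - 24 = \frac{72609}{110} - 24 = \frac{69969}{110}$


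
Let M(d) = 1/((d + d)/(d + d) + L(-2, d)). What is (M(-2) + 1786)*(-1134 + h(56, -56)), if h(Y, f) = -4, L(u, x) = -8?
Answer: -14226138/7 ≈ -2.0323e+6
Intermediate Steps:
M(d) = -⅐ (M(d) = 1/((d + d)/(d + d) - 8) = 1/((2*d)/((2*d)) - 8) = 1/((2*d)*(1/(2*d)) - 8) = 1/(1 - 8) = 1/(-7) = -⅐)
(M(-2) + 1786)*(-1134 + h(56, -56)) = (-⅐ + 1786)*(-1134 - 4) = (12501/7)*(-1138) = -14226138/7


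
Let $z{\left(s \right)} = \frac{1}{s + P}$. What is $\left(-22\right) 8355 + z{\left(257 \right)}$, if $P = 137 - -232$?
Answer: $- \frac{115065059}{626} \approx -1.8381 \cdot 10^{5}$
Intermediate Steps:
$P = 369$ ($P = 137 + 232 = 369$)
$z{\left(s \right)} = \frac{1}{369 + s}$ ($z{\left(s \right)} = \frac{1}{s + 369} = \frac{1}{369 + s}$)
$\left(-22\right) 8355 + z{\left(257 \right)} = \left(-22\right) 8355 + \frac{1}{369 + 257} = -183810 + \frac{1}{626} = - \frac{115065059}{626}$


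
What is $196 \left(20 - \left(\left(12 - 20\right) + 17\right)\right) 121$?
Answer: $260876$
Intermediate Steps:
$196 \left(20 - \left(\left(12 - 20\right) + 17\right)\right) 121 = 196 \left(20 - \left(-8 + 17\right)\right) 121 = 196 \left(20 - 9\right) 121 = 196 \cdot 11 \cdot 121 = 2156 \cdot 121 = 260876$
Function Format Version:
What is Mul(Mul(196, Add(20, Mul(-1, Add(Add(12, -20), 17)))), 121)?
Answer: 260876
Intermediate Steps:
Mul(Mul(196, Add(20, Mul(-1, Add(Add(12, -20), 17)))), 121) = Mul(Mul(196, Add(20, Mul(-1, Add(-8, 17)))), 121) = Mul(Mul(196, Add(20, Mul(-1, 9))), 121) = Mul(Mul(196, Add(20, -9)), 121) = Mul(Mul(196, 11), 121) = Mul(2156, 121) = 260876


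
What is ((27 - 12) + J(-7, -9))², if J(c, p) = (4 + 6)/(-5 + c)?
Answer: 7225/36 ≈ 200.69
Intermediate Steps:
J(c, p) = 10/(-5 + c)
((27 - 12) + J(-7, -9))² = ((27 - 12) + 10/(-5 - 7))² = (15 + 10/(-12))² = (15 + 10*(-1/12))² = (15 - ⅚)² = (85/6)² = 7225/36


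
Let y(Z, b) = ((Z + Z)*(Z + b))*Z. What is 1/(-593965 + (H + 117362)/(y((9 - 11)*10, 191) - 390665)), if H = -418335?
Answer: -253865/150786623752 ≈ -1.6836e-6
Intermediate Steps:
y(Z, b) = 2*Z**2*(Z + b) (y(Z, b) = ((2*Z)*(Z + b))*Z = (2*Z*(Z + b))*Z = 2*Z**2*(Z + b))
1/(-593965 + (H + 117362)/(y((9 - 11)*10, 191) - 390665)) = 1/(-593965 + (-418335 + 117362)/(2*((9 - 11)*10)**2*((9 - 11)*10 + 191) - 390665)) = 1/(-593965 - 300973/(2*(-2*10)**2*(-2*10 + 191) - 390665)) = 1/(-593965 - 300973/(2*(-20)**2*(-20 + 191) - 390665)) = 1/(-593965 - 300973/(2*400*171 - 390665)) = 1/(-593965 - 300973/(136800 - 390665)) = 1/(-593965 - 300973/(-253865)) = 1/(-593965 - 300973*(-1/253865)) = 1/(-593965 + 300973/253865) = 1/(-150786623752/253865) = -253865/150786623752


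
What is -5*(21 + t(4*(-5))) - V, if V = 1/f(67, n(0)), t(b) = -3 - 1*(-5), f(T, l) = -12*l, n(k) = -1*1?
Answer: -1381/12 ≈ -115.08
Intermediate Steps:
n(k) = -1
t(b) = 2 (t(b) = -3 + 5 = 2)
V = 1/12 (V = 1/(-12*(-1)) = 1/12 ≈ 0.083333)
-5*(21 + t(4*(-5))) - V = -5*(21 + 2) - 1*1/12 = -5*23 - 1/12 = -115 - 1/12 = -1381/12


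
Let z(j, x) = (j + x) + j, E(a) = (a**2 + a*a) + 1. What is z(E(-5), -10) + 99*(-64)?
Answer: -6244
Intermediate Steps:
E(a) = 1 + 2*a**2 (E(a) = (a**2 + a**2) + 1 = 2*a**2 + 1 = 1 + 2*a**2)
z(j, x) = x + 2*j
z(E(-5), -10) + 99*(-64) = (-10 + 2*(1 + 2*(-5)**2)) + 99*(-64) = (-10 + 2*(1 + 2*25)) - 6336 = (-10 + 2*(1 + 50)) - 6336 = (-10 + 2*51) - 6336 = (-10 + 102) - 6336 = 92 - 6336 = -6244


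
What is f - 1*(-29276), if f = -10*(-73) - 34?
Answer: 29972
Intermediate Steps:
f = 696 (f = 730 - 34 = 696)
f - 1*(-29276) = 696 - 1*(-29276) = 696 + 29276 = 29972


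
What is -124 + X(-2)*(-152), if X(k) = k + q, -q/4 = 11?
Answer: 6868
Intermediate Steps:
q = -44 (q = -4*11 = -44)
X(k) = -44 + k (X(k) = k - 44 = -44 + k)
-124 + X(-2)*(-152) = -124 + (-44 - 2)*(-152) = -124 - 46*(-152) = -124 + 6992 = 6868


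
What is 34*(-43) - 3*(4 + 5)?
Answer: -1489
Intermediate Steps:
34*(-43) - 3*(4 + 5) = -1462 - 3*9 = -1462 - 27 = -1489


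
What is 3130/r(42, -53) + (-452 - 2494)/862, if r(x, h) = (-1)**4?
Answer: 1347557/431 ≈ 3126.6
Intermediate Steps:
r(x, h) = 1
3130/r(42, -53) + (-452 - 2494)/862 = 3130/1 + (-452 - 2494)/862 = 3130*1 - 2946*1/862 = 3130 - 1473/431 = 1347557/431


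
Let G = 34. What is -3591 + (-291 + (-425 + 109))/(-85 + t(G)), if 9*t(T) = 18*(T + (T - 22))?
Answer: -25744/7 ≈ -3677.7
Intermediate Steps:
t(T) = -44 + 4*T (t(T) = (18*(T + (T - 22)))/9 = (18*(T + (-22 + T)))/9 = (18*(-22 + 2*T))/9 = (-396 + 36*T)/9 = -44 + 4*T)
-3591 + (-291 + (-425 + 109))/(-85 + t(G)) = -3591 + (-291 + (-425 + 109))/(-85 + (-44 + 4*34)) = -3591 + (-291 - 316)/(-85 + (-44 + 136)) = -3591 - 607/(-85 + 92) = -3591 - 607/7 = -25744/7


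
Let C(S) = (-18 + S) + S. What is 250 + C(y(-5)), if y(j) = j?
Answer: 222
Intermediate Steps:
C(S) = -18 + 2*S
250 + C(y(-5)) = 250 + (-18 + 2*(-5)) = 250 + (-18 - 10) = 250 - 28 = 222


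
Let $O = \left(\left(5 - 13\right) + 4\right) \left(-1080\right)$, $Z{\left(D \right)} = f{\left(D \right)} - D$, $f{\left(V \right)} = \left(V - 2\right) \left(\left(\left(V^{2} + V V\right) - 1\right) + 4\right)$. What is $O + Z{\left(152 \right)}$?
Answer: $6935818$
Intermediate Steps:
$f{\left(V \right)} = \left(-2 + V\right) \left(3 + 2 V^{2}\right)$ ($f{\left(V \right)} = \left(-2 + V\right) \left(\left(\left(V^{2} + V^{2}\right) - 1\right) + 4\right) = \left(-2 + V\right) \left(\left(2 V^{2} - 1\right) + 4\right) = \left(-2 + V\right) \left(\left(-1 + 2 V^{2}\right) + 4\right) = \left(-2 + V\right) \left(3 + 2 V^{2}\right)$)
$Z{\left(D \right)} = -6 - 4 D^{2} + 2 D + 2 D^{3}$ ($Z{\left(D \right)} = \left(-6 - 4 D^{2} + 2 D^{3} + 3 D\right) - D = -6 - 4 D^{2} + 2 D + 2 D^{3}$)
$O = 4320$ ($O = \left(-8 + 4\right) \left(-1080\right) = \left(-4\right) \left(-1080\right) = 4320$)
$O + Z{\left(152 \right)} = 4320 + \left(-6 - 4 \cdot 152^{2} + 2 \cdot 152 + 2 \cdot 152^{3}\right) = 4320 + \left(-6 - 92416 + 304 + 2 \cdot 3511808\right) = 4320 + \left(-6 - 92416 + 304 + 7023616\right) = 4320 + 6931498 = 6935818$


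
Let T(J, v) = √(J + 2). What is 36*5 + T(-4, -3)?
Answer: 180 + I*√2 ≈ 180.0 + 1.4142*I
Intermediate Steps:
T(J, v) = √(2 + J)
36*5 + T(-4, -3) = 36*5 + √(2 - 4) = 180 + √(-2) = 180 + I*√2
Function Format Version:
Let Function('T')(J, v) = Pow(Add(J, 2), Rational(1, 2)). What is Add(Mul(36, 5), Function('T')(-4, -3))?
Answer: Add(180, Mul(I, Pow(2, Rational(1, 2)))) ≈ Add(180.00, Mul(1.4142, I))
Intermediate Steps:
Function('T')(J, v) = Pow(Add(2, J), Rational(1, 2))
Add(Mul(36, 5), Function('T')(-4, -3)) = Add(Mul(36, 5), Pow(Add(2, -4), Rational(1, 2))) = Add(180, Pow(-2, Rational(1, 2))) = Add(180, Mul(I, Pow(2, Rational(1, 2))))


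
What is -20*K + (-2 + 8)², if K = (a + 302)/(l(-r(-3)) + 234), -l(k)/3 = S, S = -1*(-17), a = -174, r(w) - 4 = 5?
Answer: 4028/183 ≈ 22.011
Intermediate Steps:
r(w) = 9 (r(w) = 4 + 5 = 9)
S = 17
l(k) = -51 (l(k) = -3*17 = -51)
K = 128/183 (K = (-174 + 302)/(-51 + 234) = 128/183 ≈ 0.69945)
-20*K + (-2 + 8)² = -20*128/183 + (-2 + 8)² = -2560/183 + 6² = -2560/183 + 36 = 4028/183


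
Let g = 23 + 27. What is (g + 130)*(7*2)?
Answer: 2520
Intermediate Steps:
g = 50
(g + 130)*(7*2) = (50 + 130)*(7*2) = 180*14 = 2520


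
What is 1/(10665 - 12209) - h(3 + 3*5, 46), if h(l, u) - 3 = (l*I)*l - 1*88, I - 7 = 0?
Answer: -3370553/1544 ≈ -2183.0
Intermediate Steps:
I = 7 (I = 7 + 0 = 7)
h(l, u) = -85 + 7*l**2 (h(l, u) = 3 + ((l*7)*l - 1*88) = 3 + ((7*l)*l - 88) = 3 + (7*l**2 - 88) = 3 + (-88 + 7*l**2) = -85 + 7*l**2)
1/(10665 - 12209) - h(3 + 3*5, 46) = 1/(10665 - 12209) - (-85 + 7*(3 + 3*5)**2) = 1/(-1544) - (-85 + 7*(3 + 15)**2) = -1/1544 - (-85 + 7*18**2) = -1/1544 - (-85 + 7*324) = -1/1544 - (-85 + 2268) = -1/1544 - 1*2183 = -1/1544 - 2183 = -3370553/1544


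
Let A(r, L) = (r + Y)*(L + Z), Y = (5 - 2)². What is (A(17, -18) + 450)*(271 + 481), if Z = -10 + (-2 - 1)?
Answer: -267712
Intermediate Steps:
Z = -13 (Z = -10 - 3 = -13)
Y = 9 (Y = 3² = 9)
A(r, L) = (-13 + L)*(9 + r) (A(r, L) = (r + 9)*(L - 13) = (9 + r)*(-13 + L) = (-13 + L)*(9 + r))
(A(17, -18) + 450)*(271 + 481) = ((-117 - 13*17 + 9*(-18) - 18*17) + 450)*(271 + 481) = ((-117 - 221 - 162 - 306) + 450)*752 = (-806 + 450)*752 = -356*752 = -267712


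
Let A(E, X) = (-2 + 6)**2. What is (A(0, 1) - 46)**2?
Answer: 900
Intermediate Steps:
A(E, X) = 16 (A(E, X) = 4**2 = 16)
(A(0, 1) - 46)**2 = (16 - 46)**2 = (-30)**2 = 900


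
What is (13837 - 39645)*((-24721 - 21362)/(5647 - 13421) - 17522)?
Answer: 1757136970280/3887 ≈ 4.5206e+8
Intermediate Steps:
(13837 - 39645)*((-24721 - 21362)/(5647 - 13421) - 17522) = -25808*(-46083/(-7774) - 17522) = -25808*(-46083*(-1/7774) - 17522) = -25808*(46083/7774 - 17522) = -25808*(-136169945/7774) = 1757136970280/3887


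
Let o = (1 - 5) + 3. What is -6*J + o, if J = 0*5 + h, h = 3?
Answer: -19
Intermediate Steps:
o = -1 (o = -4 + 3 = -1)
J = 3 (J = 0*5 + 3 = 0 + 3 = 3)
-6*J + o = -6*3 - 1 = -18 - 1 = -19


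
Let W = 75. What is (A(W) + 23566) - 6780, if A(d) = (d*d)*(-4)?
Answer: -5714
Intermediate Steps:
A(d) = -4*d² (A(d) = d²*(-4) = -4*d²)
(A(W) + 23566) - 6780 = (-4*75² + 23566) - 6780 = (-4*5625 + 23566) - 6780 = (-22500 + 23566) - 6780 = 1066 - 6780 = -5714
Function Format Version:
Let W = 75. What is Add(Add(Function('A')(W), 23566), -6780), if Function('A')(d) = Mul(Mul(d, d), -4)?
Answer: -5714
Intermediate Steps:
Function('A')(d) = Mul(-4, Pow(d, 2)) (Function('A')(d) = Mul(Pow(d, 2), -4) = Mul(-4, Pow(d, 2)))
Add(Add(Function('A')(W), 23566), -6780) = Add(Add(Mul(-4, Pow(75, 2)), 23566), -6780) = Add(Add(Mul(-4, 5625), 23566), -6780) = Add(Add(-22500, 23566), -6780) = Add(1066, -6780) = -5714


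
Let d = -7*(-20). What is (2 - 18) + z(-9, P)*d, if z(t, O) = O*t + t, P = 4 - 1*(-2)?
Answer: -8836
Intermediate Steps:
P = 6 (P = 4 + 2 = 6)
d = 140
z(t, O) = t + O*t
(2 - 18) + z(-9, P)*d = (2 - 18) - 9*(1 + 6)*140 = -16 - 9*7*140 = -16 - 63*140 = -16 - 8820 = -8836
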